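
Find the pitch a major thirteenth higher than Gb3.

Counting six letter names plus an octave up from G lands on E.
Moving 21 semitones up from Gb3 (the size of a major thirteenth) reaches Eb5.

Eb5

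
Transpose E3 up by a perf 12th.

Five letters up from E (plus an octave) reaches B.
A perfect twelfth spans 19 semitones, so from E3 the target pitch is B4.

B4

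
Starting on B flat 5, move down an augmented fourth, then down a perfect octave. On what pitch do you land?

F flat 4

Down an augmented fourth from Bb5: Fb5 (6 semitones down).
Down a perfect octave from Fb5: Fb4 (12 semitones down).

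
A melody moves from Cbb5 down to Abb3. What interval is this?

minor 10th

Descending from Cbb5 to Abb3 is the same interval as ascending Abb3 to Cbb5.
A to C spans three letter names (A-B-C), plus an octave, so the interval is some kind of tenth.
Abb3 to Cbb5 is 15 semitones, a half step short of the major tenth (16), so this is minor.
(Equivalently, a compound minor third: a minor third plus an octave.)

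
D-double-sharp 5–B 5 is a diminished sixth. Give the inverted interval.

A3

Interval numbers invert to sum to nine: 6 + 3 = 9, so a sixth inverts to a third.
And diminished becomes augmented under inversion, so we get an augmented third.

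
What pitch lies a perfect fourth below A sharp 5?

E sharp 5

The fourth takes the letter from A down to E.
A perfect fourth spans 5 semitones, so from A#5 the target pitch is E#5.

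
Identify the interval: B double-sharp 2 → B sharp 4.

B to B is the same letter name, plus 2 octaves — that makes it a fifteenth of some quality.
A perfect fifteenth would be 24 semitones; B##2 to B#4 is 23, one semitone narrower, so the interval is diminished.
(Equivalently, a compound diminished octave: a diminished octave plus an octave.)

diminished fifteenth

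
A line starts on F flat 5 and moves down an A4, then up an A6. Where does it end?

An augmented fourth down from Fb5 is Cbb5.
An augmented sixth up from Cbb5 is Ab5.

A flat 5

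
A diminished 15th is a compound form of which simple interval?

Take out an octave (7 from the number): 15 − 7 = 8.
That makes a diminished fifteenth a compound diminished octave — an octave plus a diminished octave.

diminished 8th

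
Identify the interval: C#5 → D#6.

C to D spans two letter names (C-D), plus an octave: a ninth.
C#5 to D#6 is 14 semitones, matching the major ninth exactly, so the quality is major.
(Equivalently, a compound major second: a major second plus an octave.)

major ninth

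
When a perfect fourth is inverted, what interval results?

P5

Inverted interval numbers add to nine, so a fourth pairs with a fifth (4 + 5 = 9).
Quality inverts too: perfect stays perfect. That makes the inversion a perfect fifth.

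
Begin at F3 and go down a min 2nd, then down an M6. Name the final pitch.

F3 down a minor second → E3 (1 semitone).
A major sixth down from E3 is G2.

G2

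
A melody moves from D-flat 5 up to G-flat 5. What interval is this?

D to G spans four letter names (D-E-F-G) — that makes it a fourth of some quality.
Db5 to Gb5 is 5 semitones, matching the perfect fourth exactly, so the quality is perfect.

P4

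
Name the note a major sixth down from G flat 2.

Six letter names down from G: B.
Moving 9 semitones down from Gb2 (the size of a major sixth) reaches Bbb1.

B double-flat 1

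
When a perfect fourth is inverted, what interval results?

perfect 5th

The rule of nine gives the new number: 9 − 4 = 5, so a fourth becomes a fifth.
Quality inverts too: perfect stays perfect. That makes the inversion a perfect fifth.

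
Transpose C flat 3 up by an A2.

D 3

Counting two letter names up from C lands on D.
An augmented second spans 3 semitones, so from Cb3 the target pitch is D3.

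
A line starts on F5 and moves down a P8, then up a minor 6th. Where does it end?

Down a perfect octave from F5: F4 (12 semitones down).
Up a minor sixth from F4: Db5 (8 semitones up).

Db5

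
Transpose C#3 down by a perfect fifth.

F#2

The fifth takes the letter from C down to F.
A perfect fifth spans 7 semitones, so from C#3 the target pitch is F#2.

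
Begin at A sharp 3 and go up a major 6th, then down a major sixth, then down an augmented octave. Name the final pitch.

A#3 up a major sixth → F##4 (9 semitones).
Down a major sixth from F##4: A#3 (9 semitones down).
Down an augmented octave from A#3: A2 (13 semitones down).

A 2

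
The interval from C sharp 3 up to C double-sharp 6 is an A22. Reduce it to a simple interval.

A8

Subtracting seven from the interval number removes an octave: 22 − 14 = 8.
Quality carries through unchanged, so the simple form is an augmented octave.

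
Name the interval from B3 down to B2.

Descending from B3 to B2 is the same interval as ascending B2 to B3.
B to B is the same letter name, plus an octave: an octave.
The perfect octave spans 12 semitones, and B2 to B3 is exactly 12 semitones — so this is a perfect octave.

P8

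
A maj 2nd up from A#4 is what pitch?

Counting two letter names up from A lands on B.
Moving 2 semitones up from A#4 (the size of a major second) reaches B#4.

B#4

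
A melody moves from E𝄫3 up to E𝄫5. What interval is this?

E to E is the same letter name, plus 2 octaves — that makes it a fifteenth of some quality.
Counting semitones, Ebb3→Ebb5 is 24, which is the perfect fifteenth.
(Equivalently, a compound perfect octave: a perfect octave plus an octave.)

perfect 15th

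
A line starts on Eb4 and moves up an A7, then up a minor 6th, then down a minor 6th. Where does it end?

Eb4 up an augmented seventh → D#5 (12 semitones).
D#5 up a minor sixth → B5 (8 semitones).
B5 down a minor sixth → D#5 (8 semitones).

D#5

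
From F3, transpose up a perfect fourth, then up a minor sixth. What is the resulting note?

A perfect fourth up from F3 is Bb3.
A minor sixth up from Bb3 is Gb4.

Gb4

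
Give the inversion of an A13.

diminished third

First reduce the compound augmented thirteenth to its simple form, an augmented sixth.
The rule of nine gives the new number: 9 − 6 = 3, so a sixth becomes a third.
And augmented becomes diminished under inversion, so we get a diminished third.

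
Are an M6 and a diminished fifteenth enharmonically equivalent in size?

A major sixth is 9 semitones but a diminished fifteenth is 23 semitones — different sizes.

No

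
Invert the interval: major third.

minor sixth

Interval numbers invert to sum to nine: 3 + 6 = 9, so a third inverts to a sixth.
The quality also flips — major becomes minor — giving a minor sixth.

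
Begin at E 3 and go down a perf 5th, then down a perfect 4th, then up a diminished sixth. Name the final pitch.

A perfect fifth down from E3 is A2.
A perfect fourth down from A2 is E2.
Up a diminished sixth from E2: Cb3 (7 semitones up).

C flat 3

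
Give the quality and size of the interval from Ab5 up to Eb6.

A to E spans five letter names (A-B-C-D-E) — that makes it a fifth of some quality.
Ab5 to Eb6 is 7 semitones, matching the perfect fifth exactly, so the quality is perfect.

perfect 5th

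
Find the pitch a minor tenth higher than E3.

G4

The tenth's letter: E up three letter names plus an octave → G.
A minor tenth is 15 semitones; 15 semitones up from E3 gives G4.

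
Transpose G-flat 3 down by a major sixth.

The sixth takes the letter from G down to B.
A major sixth spans 9 semitones, so from Gb3 the target pitch is Bbb2.

B-double-flat 2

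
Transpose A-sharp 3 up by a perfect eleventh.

D-sharp 5

The eleventh's letter: A up four letter names plus an octave → D.
Moving 17 semitones up from A#3 (the size of a perfect eleventh) reaches D#5.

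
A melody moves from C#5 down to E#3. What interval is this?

Descending from C#5 to E#3 is the same interval as ascending E#3 to C#5.
E to C spans six letter names (E-F-G-A-B-C), plus an octave — that makes it a thirteenth of some quality.
At 20 semitones, E#3→C#5 falls one short of a major thirteenth: minor.
(Equivalently, a compound minor sixth: a minor sixth plus an octave.)

m13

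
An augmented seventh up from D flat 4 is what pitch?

The seventh takes the letter from D up to C.
An augmented seventh is 12 semitones; 12 semitones up from Db4 gives C#5.

C sharp 5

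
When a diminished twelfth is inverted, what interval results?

A4

First reduce the compound diminished twelfth to its simple form, a diminished fifth.
The rule of nine gives the new number: 9 − 5 = 4, so a fifth becomes a fourth.
The quality also flips — diminished becomes augmented — giving an augmented fourth.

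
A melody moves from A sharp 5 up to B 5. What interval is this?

minor 2nd

A to B spans two letter names (A-B): a second.
A#5 to B5 is 1 semitone, a half step short of the major second (2), so this is minor.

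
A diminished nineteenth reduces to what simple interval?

d5

Each octave removed subtracts seven from the number: 19 − 14 = 5.
So a diminished nineteenth is 2 octaves plus a diminished fifth. The quality is unchanged.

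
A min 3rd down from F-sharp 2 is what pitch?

D-sharp 2

Three letter names down from F: D.
A minor third spans 3 semitones, so from F#2 the target pitch is D#2.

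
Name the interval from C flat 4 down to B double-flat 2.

M9

Descending from Cb4 to Bbb2 is the same interval as ascending Bbb2 to Cb4.
B to C spans two letter names (B-C), plus an octave, so the interval is some kind of ninth.
The major ninth spans 14 semitones, and Bbb2 to Cb4 is exactly 14 semitones — so this is a major ninth.
(Equivalently, a compound major second: a major second plus an octave.)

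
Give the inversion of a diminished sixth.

The rule of nine gives the new number: 9 − 6 = 3, so a sixth becomes a third.
Quality inverts too: diminished becomes augmented. That makes the inversion an augmented third.

augmented third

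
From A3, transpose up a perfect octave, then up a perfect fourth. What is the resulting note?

A3 up a perfect octave → A4 (12 semitones).
Up a perfect fourth from A4: D5 (5 semitones up).

D5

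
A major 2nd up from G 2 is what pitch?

Two letter names up from G: A.
A major second is 2 semitones; 2 semitones up from G2 gives A2.

A 2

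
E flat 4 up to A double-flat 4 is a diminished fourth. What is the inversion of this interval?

A5

The rule of nine gives the new number: 9 − 4 = 5, so a fourth becomes a fifth.
And diminished becomes augmented under inversion, so we get an augmented fifth.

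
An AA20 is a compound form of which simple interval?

doubly augmented sixth

Take out 2 octaves (14 from the number): 20 − 14 = 6.
That makes a doubly augmented twentieth a compound doubly augmented sixth — 2 octaves plus a doubly augmented sixth.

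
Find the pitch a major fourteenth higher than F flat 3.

E flat 5

Seven letters up from F (plus an octave) reaches E.
Moving 23 semitones up from Fb3 (the size of a major fourteenth) reaches Eb5.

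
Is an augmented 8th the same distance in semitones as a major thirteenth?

13 semitones (augmented octave) vs 21 semitones (major thirteenth): not equal.

No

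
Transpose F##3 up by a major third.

Counting three letter names up from F lands on A.
A major third spans 4 semitones, so from F##3 the target pitch is A##3.

A##3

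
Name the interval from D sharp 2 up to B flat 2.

D to B spans six letter names (D-E-F-G-A-B), so the interval is some kind of sixth.
The major sixth is 9 semitones; here we have 7, two semitones narrower: diminished.

diminished sixth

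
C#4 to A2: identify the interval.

Descending from C#4 to A2 is the same interval as ascending A2 to C#4.
A to C spans three letter names (A-B-C), plus an octave: a tenth.
The major tenth spans 16 semitones, and A2 to C#4 is exactly 16 semitones — so this is a major tenth.
(Equivalently, a compound major third: a major third plus an octave.)

major 10th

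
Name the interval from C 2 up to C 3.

C to C is the same letter name, plus an octave: an octave.
The perfect octave spans 12 semitones, and C2 to C3 is exactly 12 semitones — so this is a perfect octave.

P8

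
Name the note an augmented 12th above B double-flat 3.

F 5

The twelfth's letter: B up five letter names plus an octave → F.
An augmented twelfth spans 20 semitones, so from Bbb3 the target pitch is F5.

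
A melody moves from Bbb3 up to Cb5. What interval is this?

B to C spans two letter names (B-C), plus an octave: a ninth.
Counting semitones, Bbb3→Cb5 is 14, which is the major ninth.
(Equivalently, a compound major second: a major second plus an octave.)

major ninth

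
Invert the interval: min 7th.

major second

Inverted interval numbers add to nine, so a seventh pairs with a second (7 + 2 = 9).
Quality inverts too: minor becomes major. That makes the inversion a major second.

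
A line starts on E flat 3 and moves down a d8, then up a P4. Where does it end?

A 2

Down a diminished octave from Eb3: E2 (11 semitones down).
A perfect fourth up from E2 is A2.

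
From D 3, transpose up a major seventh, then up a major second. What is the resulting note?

D3 up a major seventh → C#4 (11 semitones).
Up a major second from C#4: D#4 (2 semitones up).

D sharp 4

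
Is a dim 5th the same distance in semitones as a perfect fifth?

A diminished fifth spans 6 semitones; a perfect fifth spans 7 semitones. They differ by 1.

No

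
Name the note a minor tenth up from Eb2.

The tenth's letter: E up three letter names plus an octave → G.
Moving 15 semitones up from Eb2 (the size of a minor tenth) reaches Gb3.

Gb3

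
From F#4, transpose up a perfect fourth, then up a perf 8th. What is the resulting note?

A perfect fourth up from F#4 is B4.
Up a perfect octave from B4: B5 (12 semitones up).

B5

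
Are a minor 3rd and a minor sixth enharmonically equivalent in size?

No

A minor third spans 3 semitones; a minor sixth spans 8 semitones. They differ by 5.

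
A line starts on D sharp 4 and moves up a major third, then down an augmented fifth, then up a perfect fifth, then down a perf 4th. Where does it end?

C sharp 4

A major third up from D#4 is F##4.
Down an augmented fifth from F##4: B3 (8 semitones down).
B3 up a perfect fifth → F#4 (7 semitones).
A perfect fourth down from F#4 is C#4.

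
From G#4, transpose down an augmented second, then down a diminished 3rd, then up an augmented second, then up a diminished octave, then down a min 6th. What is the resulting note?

G##4

Down an augmented second from G#4: F4 (3 semitones down).
F4 down a diminished third → D#4 (2 semitones).
D#4 up an augmented second → E##4 (3 semitones).
Up a diminished octave from E##4: E#5 (11 semitones up).
A minor sixth down from E#5 is G##4.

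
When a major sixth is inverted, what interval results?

minor 3rd

Interval numbers invert to sum to nine: 6 + 3 = 9, so a sixth inverts to a third.
Quality inverts too: major becomes minor. That makes the inversion a minor third.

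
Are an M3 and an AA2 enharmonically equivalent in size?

Yes

A major third spans 4 semitones, and a doubly augmented second also spans 4 semitones — they're enharmonic.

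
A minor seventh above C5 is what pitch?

Bb5

Counting seven letter names up from C lands on B.
Moving 10 semitones up from C5 (the size of a minor seventh) reaches Bb5.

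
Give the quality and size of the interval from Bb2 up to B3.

augmented octave

B to B is the same letter name, plus an octave — that makes it an octave of some quality.
Bb2 to B3 spans 13 semitones — one semitone wider than the perfect octave (12) — giving an augmented octave.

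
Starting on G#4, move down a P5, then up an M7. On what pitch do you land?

B#4

Down a perfect fifth from G#4: C#4 (7 semitones down).
A major seventh up from C#4 is B#4.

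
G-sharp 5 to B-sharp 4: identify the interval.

Descending from G#5 to B#4 is the same interval as ascending B#4 to G#5.
B to G spans six letter names (B-C-D-E-F-G), so the interval is some kind of sixth.
A major sixth would be 9 semitones, but B#4 to G#5 is 8 — one semitone narrower, making it a minor sixth.

minor sixth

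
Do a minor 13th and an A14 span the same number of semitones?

20 semitones (minor thirteenth) vs 24 semitones (augmented fourteenth): not equal.

No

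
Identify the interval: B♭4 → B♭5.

perfect octave

B to B is the same letter name, plus an octave: an octave.
Counting semitones, Bb4→Bb5 is 12, which is the perfect octave.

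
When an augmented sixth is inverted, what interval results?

The rule of nine gives the new number: 9 − 6 = 3, so a sixth becomes a third.
Quality inverts too: augmented becomes diminished. That makes the inversion a diminished third.

diminished 3rd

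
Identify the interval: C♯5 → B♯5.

C to B spans seven letter names (C-D-E-F-G-A-B) — that makes it a seventh of some quality.
The major seventh spans 11 semitones, and C#5 to B#5 is exactly 11 semitones — so this is a major seventh.

major 7th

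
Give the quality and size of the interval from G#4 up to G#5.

perfect octave

G to G is the same letter name, plus an octave: an octave.
G#4 to G#5 is 12 semitones, matching the perfect octave exactly, so the quality is perfect.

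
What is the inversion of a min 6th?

Inverted interval numbers add to nine, so a sixth pairs with a third (6 + 3 = 9).
And minor becomes major under inversion, so we get a major third.

M3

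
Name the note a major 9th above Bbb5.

Cb7

The ninth's letter: B up two letter names plus an octave → C.
Moving 14 semitones up from Bbb5 (the size of a major ninth) reaches Cb7.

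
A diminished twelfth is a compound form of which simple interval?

Each octave removed subtracts seven from the number: 12 − 7 = 5.
That makes a diminished twelfth a compound diminished fifth — an octave plus a diminished fifth.

diminished 5th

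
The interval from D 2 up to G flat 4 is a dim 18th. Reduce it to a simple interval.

d4

Subtracting seven from the interval number removes an octave: 18 − 14 = 4.
That makes a diminished eighteenth a compound diminished fourth — 2 octaves plus a diminished fourth.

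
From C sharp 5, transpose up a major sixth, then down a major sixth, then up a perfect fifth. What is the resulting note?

G sharp 5

C#5 up a major sixth → A#5 (9 semitones).
A major sixth down from A#5 is C#5.
C#5 up a perfect fifth → G#5 (7 semitones).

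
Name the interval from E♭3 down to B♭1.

perfect eleventh

Descending from Eb3 to Bb1 is the same interval as ascending Bb1 to Eb3.
B to E spans four letter names (B-C-D-E), plus an octave: an eleventh.
Counting semitones, Bb1→Eb3 is 17, which is the perfect eleventh.
(Equivalently, a compound perfect fourth: a perfect fourth plus an octave.)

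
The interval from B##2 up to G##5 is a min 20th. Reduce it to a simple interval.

minor 6th

Subtracting seven from the interval number removes an octave: 20 − 14 = 6.
So a minor twentieth is 2 octaves plus a minor sixth. The quality is unchanged.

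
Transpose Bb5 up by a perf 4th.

Four letter names up from B: E.
A perfect fourth spans 5 semitones, so from Bb5 the target pitch is Eb6.

Eb6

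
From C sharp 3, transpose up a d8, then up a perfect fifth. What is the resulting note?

A diminished octave up from C#3 is C4.
A perfect fifth up from C4 is G4.

G 4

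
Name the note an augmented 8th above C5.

For an octave the letter name doesn't change: still C, an octave up.
An augmented octave spans 13 semitones, so from C5 the target pitch is C#6.

C#6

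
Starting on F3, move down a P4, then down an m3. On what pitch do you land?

A perfect fourth down from F3 is C3.
A minor third down from C3 is A2.

A2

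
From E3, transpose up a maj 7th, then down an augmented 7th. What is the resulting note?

Up a major seventh from E3: D#4 (11 semitones up).
An augmented seventh down from D#4 is Eb3.

Eb3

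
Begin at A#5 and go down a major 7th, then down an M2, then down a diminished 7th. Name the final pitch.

A#5 down a major seventh → B4 (11 semitones).
Down a major second from B4: A4 (2 semitones down).
A diminished seventh down from A4 is B#3.

B#3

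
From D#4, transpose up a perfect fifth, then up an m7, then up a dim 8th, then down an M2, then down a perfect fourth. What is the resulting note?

A perfect fifth up from D#4 is A#4.
A minor seventh up from A#4 is G#5.
A diminished octave up from G#5 is G6.
G6 down a major second → F6 (2 semitones).
A perfect fourth down from F6 is C6.

C6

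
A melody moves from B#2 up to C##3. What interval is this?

B to C spans two letter names (B-C): a second.
The major second spans 2 semitones, and B#2 to C##3 is exactly 2 semitones — so this is a major second.

major second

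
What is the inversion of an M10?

m6

First reduce the compound major tenth to its simple form, a major third.
Interval numbers invert to sum to nine: 3 + 6 = 9, so a third inverts to a sixth.
Quality inverts too: major becomes minor. That makes the inversion a minor sixth.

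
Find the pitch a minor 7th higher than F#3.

E4

Seven letter names up from F: E.
Moving 10 semitones up from F#3 (the size of a minor seventh) reaches E4.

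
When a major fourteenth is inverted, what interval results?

First reduce the compound major fourteenth to its simple form, a major seventh.
The rule of nine gives the new number: 9 − 7 = 2, so a seventh becomes a second.
And major becomes minor under inversion, so we get a minor second.

minor second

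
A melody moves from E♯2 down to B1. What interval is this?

augmented 4th

Descending from E#2 to B1 is the same interval as ascending B1 to E#2.
B to E spans four letter names (B-C-D-E) — that makes it a fourth of some quality.
B1 to E#2 spans 6 semitones — one semitone wider than the perfect fourth (5) — giving an augmented fourth.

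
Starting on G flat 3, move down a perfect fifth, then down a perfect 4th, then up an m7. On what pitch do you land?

F flat 3

A perfect fifth down from Gb3 is Cb3.
Down a perfect fourth from Cb3: Gb2 (5 semitones down).
Up a minor seventh from Gb2: Fb3 (10 semitones up).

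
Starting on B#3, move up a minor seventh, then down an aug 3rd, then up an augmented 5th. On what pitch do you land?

Up a minor seventh from B#3: A#4 (10 semitones up).
An augmented third down from A#4 is F4.
F4 up an augmented fifth → C#5 (8 semitones).

C#5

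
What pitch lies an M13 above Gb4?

The thirteenth's letter: G up six letter names plus an octave → E.
A major thirteenth is 21 semitones; 21 semitones up from Gb4 gives Eb6.

Eb6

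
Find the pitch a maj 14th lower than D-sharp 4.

The fourteenth's letter: D down seven letter names plus an octave → E.
A major fourteenth is 23 semitones; 23 semitones down from D#4 gives E2.

E 2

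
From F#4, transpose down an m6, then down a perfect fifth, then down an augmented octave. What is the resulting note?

A minor sixth down from F#4 is A#3.
A perfect fifth down from A#3 is D#3.
An augmented octave down from D#3 is D2.

D2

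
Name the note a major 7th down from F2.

Counting seven letter names down from F lands on G.
A major seventh is 11 semitones; 11 semitones down from F2 gives Gb1.

Gb1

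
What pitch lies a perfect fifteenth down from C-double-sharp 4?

For a fifteenth the letter name doesn't change: still C, two octaves down.
A perfect fifteenth is 24 semitones; 24 semitones down from C##4 gives C##2.

C-double-sharp 2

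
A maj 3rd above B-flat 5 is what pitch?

D 6

Three letter names up from B: D.
A major third spans 4 semitones, so from Bb5 the target pitch is D6.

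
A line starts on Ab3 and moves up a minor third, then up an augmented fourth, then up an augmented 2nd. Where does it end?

G#4

Up a minor third from Ab3: Cb4 (3 semitones up).
Up an augmented fourth from Cb4: F4 (6 semitones up).
An augmented second up from F4 is G#4.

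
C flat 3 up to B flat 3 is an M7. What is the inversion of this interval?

The rule of nine gives the new number: 9 − 7 = 2, so a seventh becomes a second.
The quality also flips — major becomes minor — giving a minor second.

minor second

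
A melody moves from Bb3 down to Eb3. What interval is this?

perfect fifth

Descending from Bb3 to Eb3 is the same interval as ascending Eb3 to Bb3.
E to B spans five letter names (E-F-G-A-B), so the interval is some kind of fifth.
Counting semitones, Eb3→Bb3 is 7, which is the perfect fifth.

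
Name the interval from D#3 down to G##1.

Descending from D#3 to G##1 is the same interval as ascending G##1 to D#3.
G to D spans five letter names (G-A-B-C-D), plus an octave — that makes it a twelfth of some quality.
The perfect twelfth is 19 semitones; here we have 18, one semitone narrower: diminished.
(Equivalently, a compound diminished fifth: a diminished fifth plus an octave.)

d12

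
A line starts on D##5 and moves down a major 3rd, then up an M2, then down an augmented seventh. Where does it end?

Down a major third from D##5: B#4 (4 semitones down).
B#4 up a major second → C##5 (2 semitones).
C##5 down an augmented seventh → D4 (12 semitones).

D4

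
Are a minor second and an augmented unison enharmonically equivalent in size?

Yes

A minor second spans 1 semitone, and an augmented unison also spans 1 semitone — they're enharmonic.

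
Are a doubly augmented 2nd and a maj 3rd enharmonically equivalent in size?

A doubly augmented second = 4 semitones = a major third; enharmonically equal.

Yes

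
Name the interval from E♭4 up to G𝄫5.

E to G spans three letter names (E-F-G), plus an octave: a tenth.
Eb4 to Gbb5 spans 14 semitones — two semitones narrower than the major tenth (16) — giving a diminished tenth.
(Equivalently, a compound diminished third: a diminished third plus an octave.)

diminished tenth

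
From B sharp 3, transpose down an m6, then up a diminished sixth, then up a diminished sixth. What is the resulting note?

B#3 down a minor sixth → D##3 (8 semitones).
A diminished sixth up from D##3 is B3.
B3 up a diminished sixth → Gb4 (7 semitones).

G flat 4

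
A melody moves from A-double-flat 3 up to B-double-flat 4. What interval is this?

major 9th

A to B spans two letter names (A-B), plus an octave: a ninth.
Abb3 to Bbb4 is 14 semitones, matching the major ninth exactly, so the quality is major.
(Equivalently, a compound major second: a major second plus an octave.)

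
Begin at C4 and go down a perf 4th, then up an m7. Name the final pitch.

C4 down a perfect fourth → G3 (5 semitones).
Up a minor seventh from G3: F4 (10 semitones up).

F4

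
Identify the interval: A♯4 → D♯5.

A to D spans four letter names (A-B-C-D), so the interval is some kind of fourth.
A#4 to D#5 is 5 semitones, matching the perfect fourth exactly, so the quality is perfect.

perfect fourth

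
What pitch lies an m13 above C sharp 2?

A 3

The thirteenth's letter: C up six letter names plus an octave → A.
Moving 20 semitones up from C#2 (the size of a minor thirteenth) reaches A3.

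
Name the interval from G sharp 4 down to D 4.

Descending from G#4 to D4 is the same interval as ascending D4 to G#4.
D to G spans four letter names (D-E-F-G) — that makes it a fourth of some quality.
A perfect fourth would be 5 semitones; D4 to G#4 is 6, one semitone wider, so the interval is augmented.

A4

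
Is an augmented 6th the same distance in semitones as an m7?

Yes

An augmented sixth spans 10 semitones, and a minor seventh also spans 10 semitones — they're enharmonic.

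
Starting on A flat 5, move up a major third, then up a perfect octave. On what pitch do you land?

A major third up from Ab5 is C6.
Up a perfect octave from C6: C7 (12 semitones up).

C 7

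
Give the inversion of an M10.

m6

First reduce the compound major tenth to its simple form, a major third.
The rule of nine gives the new number: 9 − 3 = 6, so a third becomes a sixth.
Quality inverts too: major becomes minor. That makes the inversion a minor sixth.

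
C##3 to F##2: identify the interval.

Descending from C##3 to F##2 is the same interval as ascending F##2 to C##3.
F to C spans five letter names (F-G-A-B-C) — that makes it a fifth of some quality.
F##2 to C##3 is 7 semitones, matching the perfect fifth exactly, so the quality is perfect.

perfect 5th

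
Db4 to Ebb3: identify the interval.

major seventh

Descending from Db4 to Ebb3 is the same interval as ascending Ebb3 to Db4.
E to D spans seven letter names (E-F-G-A-B-C-D), so the interval is some kind of seventh.
Counting semitones, Ebb3→Db4 is 11, which is the major seventh.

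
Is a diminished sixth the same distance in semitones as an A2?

A diminished sixth spans 7 semitones; an augmented second spans 3 semitones. They differ by 4.

No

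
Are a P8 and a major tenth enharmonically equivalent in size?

A perfect octave is 12 semitones but a major tenth is 16 semitones — different sizes.

No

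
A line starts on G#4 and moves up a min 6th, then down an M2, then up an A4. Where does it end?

A minor sixth up from G#4 is E5.
Down a major second from E5: D5 (2 semitones down).
D5 up an augmented fourth → G#5 (6 semitones).

G#5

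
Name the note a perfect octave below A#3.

A#2

An octave keeps the letter name A, an octave down from A.
A perfect octave is 12 semitones; 12 semitones down from A#3 gives A#2.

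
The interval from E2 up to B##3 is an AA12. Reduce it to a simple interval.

Each octave removed subtracts seven from the number: 12 − 7 = 5.
That makes a doubly augmented twelfth a compound doubly augmented fifth — an octave plus a doubly augmented fifth.

doubly augmented 5th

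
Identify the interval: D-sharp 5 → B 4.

Descending from D#5 to B4 is the same interval as ascending B4 to D#5.
B to D spans three letter names (B-C-D), so the interval is some kind of third.
The major third spans 4 semitones, and B4 to D#5 is exactly 4 semitones — so this is a major third.

major third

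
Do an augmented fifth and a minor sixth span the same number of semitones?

An augmented fifth spans 8 semitones, and a minor sixth also spans 8 semitones — they're enharmonic.

Yes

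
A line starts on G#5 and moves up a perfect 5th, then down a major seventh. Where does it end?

Up a perfect fifth from G#5: D#6 (7 semitones up).
A major seventh down from D#6 is E5.

E5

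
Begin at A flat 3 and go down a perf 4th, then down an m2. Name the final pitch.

D 3

A perfect fourth down from Ab3 is Eb3.
Eb3 down a minor second → D3 (1 semitone).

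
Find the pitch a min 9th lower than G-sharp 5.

F-double-sharp 4

Two letters down from G (plus an octave) reaches F.
A minor ninth spans 13 semitones, so from G#5 the target pitch is F##4.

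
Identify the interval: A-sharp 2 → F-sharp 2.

Descending from A#2 to F#2 is the same interval as ascending F#2 to A#2.
F to A spans three letter names (F-G-A), so the interval is some kind of third.
Counting semitones, F#2→A#2 is 4, which is the major third.

M3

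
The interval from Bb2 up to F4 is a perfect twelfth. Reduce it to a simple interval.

perfect 5th

Take out an octave (7 from the number): 12 − 7 = 5.
That makes a perfect twelfth a compound perfect fifth — an octave plus a perfect fifth.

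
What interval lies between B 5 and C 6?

B to C spans two letter names (B-C), so the interval is some kind of second.
B5 to C6 is 1 semitone, a half step short of the major second (2), so this is minor.

minor 2nd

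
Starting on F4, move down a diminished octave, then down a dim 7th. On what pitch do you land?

Down a diminished octave from F4: F#3 (11 semitones down).
A diminished seventh down from F#3 is G##2.

G##2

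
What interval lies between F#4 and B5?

F to B spans four letter names (F-G-A-B), plus an octave: an eleventh.
The perfect eleventh spans 17 semitones, and F#4 to B5 is exactly 17 semitones — so this is a perfect eleventh.
(Equivalently, a compound perfect fourth: a perfect fourth plus an octave.)

perfect 11th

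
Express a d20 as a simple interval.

diminished sixth

Each octave removed subtracts seven from the number: 20 − 14 = 6.
That makes a diminished twentieth a compound diminished sixth — 2 octaves plus a diminished sixth.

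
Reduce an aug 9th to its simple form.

augmented second

Take out an octave (7 from the number): 9 − 7 = 2.
Quality carries through unchanged, so the simple form is an augmented second.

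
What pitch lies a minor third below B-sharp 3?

G-double-sharp 3

Counting three letter names down from B lands on G.
A minor third is 3 semitones; 3 semitones down from B#3 gives G##3.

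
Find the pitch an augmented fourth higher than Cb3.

The fourth takes the letter from C up to F.
Moving 6 semitones up from Cb3 (the size of an augmented fourth) reaches F3.

F3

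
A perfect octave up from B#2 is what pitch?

B#3

The letter stays B (same as the start), shifted an octave up.
A perfect octave is 12 semitones; 12 semitones up from B#2 gives B#3.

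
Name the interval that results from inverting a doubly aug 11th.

dd5

First reduce the compound doubly augmented eleventh to its simple form, a doubly augmented fourth.
Inverted interval numbers add to nine, so a fourth pairs with a fifth (4 + 5 = 9).
And doubly augmented becomes doubly diminished under inversion, so we get a doubly diminished fifth.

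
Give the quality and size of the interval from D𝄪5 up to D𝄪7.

perfect fifteenth

D to D is the same letter name, plus 2 octaves — that makes it a fifteenth of some quality.
Counting semitones, D##5→D##7 is 24, which is the perfect fifteenth.
(Equivalently, a compound perfect octave: a perfect octave plus an octave.)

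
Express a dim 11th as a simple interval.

Subtracting seven from the interval number removes an octave: 11 − 7 = 4.
That makes a diminished eleventh a compound diminished fourth — an octave plus a diminished fourth.

diminished 4th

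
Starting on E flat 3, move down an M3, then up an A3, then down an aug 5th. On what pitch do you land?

Down a major third from Eb3: Cb3 (4 semitones down).
Cb3 up an augmented third → E3 (5 semitones).
An augmented fifth down from E3 is Ab2.

A flat 2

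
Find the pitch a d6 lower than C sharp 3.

Six letter names down from C: E.
A diminished sixth is 7 semitones; 7 semitones down from C#3 gives E##2.

E double-sharp 2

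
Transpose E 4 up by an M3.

Counting three letter names up from E lands on G.
A major third is 4 semitones; 4 semitones up from E4 gives G#4.

G sharp 4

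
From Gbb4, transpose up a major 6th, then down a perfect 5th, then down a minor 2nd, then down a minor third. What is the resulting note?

Eb4

A major sixth up from Gbb4 is Ebb5.
A perfect fifth down from Ebb5 is Abb4.
Down a minor second from Abb4: Gb4 (1 semitone down).
Gb4 down a minor third → Eb4 (3 semitones).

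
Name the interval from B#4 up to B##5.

B to B is the same letter name, plus an octave — that makes it an octave of some quality.
A perfect octave would be 12 semitones; B#4 to B##5 is 13, one semitone wider, so the interval is augmented.

augmented 8th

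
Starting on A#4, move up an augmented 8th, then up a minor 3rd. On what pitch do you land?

Up an augmented octave from A#4: A##5 (13 semitones up).
A minor third up from A##5 is C##6.

C##6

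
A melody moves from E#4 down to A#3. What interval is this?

Descending from E#4 to A#3 is the same interval as ascending A#3 to E#4.
A to E spans five letter names (A-B-C-D-E) — that makes it a fifth of some quality.
The perfect fifth spans 7 semitones, and A#3 to E#4 is exactly 7 semitones — so this is a perfect fifth.

perfect fifth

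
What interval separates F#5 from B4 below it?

Descending from F#5 to B4 is the same interval as ascending B4 to F#5.
B to F spans five letter names (B-C-D-E-F), so the interval is some kind of fifth.
The perfect fifth spans 7 semitones, and B4 to F#5 is exactly 7 semitones — so this is a perfect fifth.

perfect fifth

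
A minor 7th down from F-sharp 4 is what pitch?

G-sharp 3

Counting seven letter names down from F lands on G.
Moving 10 semitones down from F#4 (the size of a minor seventh) reaches G#3.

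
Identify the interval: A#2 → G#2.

Descending from A#2 to G#2 is the same interval as ascending G#2 to A#2.
G to A spans two letter names (G-A) — that makes it a second of some quality.
The major second spans 2 semitones, and G#2 to A#2 is exactly 2 semitones — so this is a major second.

major second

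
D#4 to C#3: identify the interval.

Descending from D#4 to C#3 is the same interval as ascending C#3 to D#4.
C to D spans two letter names (C-D), plus an octave — that makes it a ninth of some quality.
Counting semitones, C#3→D#4 is 14, which is the major ninth.
(Equivalently, a compound major second: a major second plus an octave.)

major ninth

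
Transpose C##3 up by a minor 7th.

The seventh takes the letter from C up to B.
A minor seventh is 10 semitones; 10 semitones up from C##3 gives B#3.

B#3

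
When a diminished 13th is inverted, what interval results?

First reduce the compound diminished thirteenth to its simple form, a diminished sixth.
Interval numbers invert to sum to nine: 6 + 3 = 9, so a sixth inverts to a third.
Quality inverts too: diminished becomes augmented. That makes the inversion an augmented third.

augmented 3rd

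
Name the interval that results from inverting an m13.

major third

First reduce the compound minor thirteenth to its simple form, a minor sixth.
The rule of nine gives the new number: 9 − 6 = 3, so a sixth becomes a third.
And minor becomes major under inversion, so we get a major third.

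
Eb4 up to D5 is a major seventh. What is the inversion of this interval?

m2

Inverted interval numbers add to nine, so a seventh pairs with a second (7 + 2 = 9).
Quality inverts too: major becomes minor. That makes the inversion a minor second.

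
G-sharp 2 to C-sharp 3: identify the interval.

G to C spans four letter names (G-A-B-C) — that makes it a fourth of some quality.
Counting semitones, G#2→C#3 is 5, which is the perfect fourth.

perfect fourth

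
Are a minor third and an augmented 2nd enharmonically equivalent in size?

Yes

Both span 3 semitones: a minor third and an augmented second are the same chromatic distance.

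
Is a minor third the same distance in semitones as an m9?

No

3 semitones (minor third) vs 13 semitones (minor ninth): not equal.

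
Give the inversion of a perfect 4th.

perfect 5th

The rule of nine gives the new number: 9 − 4 = 5, so a fourth becomes a fifth.
The quality also flips — perfect stays perfect — giving a perfect fifth.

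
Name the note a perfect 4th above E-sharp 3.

A-sharp 3

Four letter names up from E: A.
Moving 5 semitones up from E#3 (the size of a perfect fourth) reaches A#3.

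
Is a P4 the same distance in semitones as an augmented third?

Yes

A perfect fourth = 5 semitones = an augmented third; enharmonically equal.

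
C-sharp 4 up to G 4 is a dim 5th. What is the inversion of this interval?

The rule of nine gives the new number: 9 − 5 = 4, so a fifth becomes a fourth.
Quality inverts too: diminished becomes augmented. That makes the inversion an augmented fourth.

augmented fourth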